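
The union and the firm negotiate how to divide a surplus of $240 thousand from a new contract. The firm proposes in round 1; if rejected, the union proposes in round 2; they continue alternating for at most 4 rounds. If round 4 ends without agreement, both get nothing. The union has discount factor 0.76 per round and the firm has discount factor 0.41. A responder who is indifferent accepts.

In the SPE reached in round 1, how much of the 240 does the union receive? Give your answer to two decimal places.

Round 4 (the union proposes): the firm will accept anything ≥ 0, so the union offers 0 and keeps 240.
Round 3 (the firm proposes): the union can get 240 next round, worth 0.76 × 240 = 182.4 now; the firm offers that and keeps 57.6.
Round 2 (the union proposes): the firm can get 57.6 next round, worth 0.41 × 57.6 = 23.616 now. The union offers 23.616 and keeps 240 − 23.616 = 216.384.
Round 1 (the firm proposes): the union can get 216.384 next round, worth 0.76 × 216.384 = 164.45184 now. The firm offers 164.45184 and keeps 240 − 164.45184 = 75.54816.

164.45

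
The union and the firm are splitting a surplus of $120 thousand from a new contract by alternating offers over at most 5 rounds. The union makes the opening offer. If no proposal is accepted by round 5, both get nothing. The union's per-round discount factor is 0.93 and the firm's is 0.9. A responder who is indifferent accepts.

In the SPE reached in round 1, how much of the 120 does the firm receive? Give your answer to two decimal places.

Round 5 (the union proposes): rejection yields 0 for the firm; the union offers 0 and keeps 120.
Round 4 (the firm proposes): the union can get 120 next round, worth 0.93 × 120 = 111.6 now. The firm offers 111.6 and keeps 120 − 111.6 = 8.4.
Round 3 (the union proposes): the firm can get 8.4 next round, worth 0.9 × 8.4 = 7.56 now. The union offers 7.56 and keeps 120 − 7.56 = 112.44.
Round 2 (the firm proposes): the union can get 112.44 next round, worth 0.93 × 112.44 = 104.5692 now; the firm offers that and keeps 15.4308.
Round 1 (the union proposes): the firm can get 15.4308 next round, worth 0.9 × 15.4308 = 13.88772 now. The union offers 13.88772 and keeps 120 − 13.88772 = 106.11228.

13.89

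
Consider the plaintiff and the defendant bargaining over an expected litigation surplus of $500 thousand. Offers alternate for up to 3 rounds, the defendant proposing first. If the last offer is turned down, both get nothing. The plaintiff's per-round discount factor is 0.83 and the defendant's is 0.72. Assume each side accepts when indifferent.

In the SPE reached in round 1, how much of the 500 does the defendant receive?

383.8

Round 3 (the defendant proposes): the plaintiff will accept anything ≥ 0, so the defendant offers 0 and keeps 500.
Round 2 (the plaintiff proposes): the defendant can get 500 next round, worth 0.72 × 500 = 360 now, so the plaintiff offers 360, keeping 140.
Round 1 (the defendant proposes): the plaintiff can get 140 next round, worth 0.83 × 140 = 116.2 now. The defendant offers 116.2 and keeps 500 − 116.2 = 383.8.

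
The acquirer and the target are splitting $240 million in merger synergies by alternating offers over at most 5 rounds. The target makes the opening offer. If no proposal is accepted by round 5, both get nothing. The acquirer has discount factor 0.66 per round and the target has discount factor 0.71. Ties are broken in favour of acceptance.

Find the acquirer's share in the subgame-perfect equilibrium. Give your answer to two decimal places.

Round 5 (the target proposes): rejection yields 0 for the acquirer; the target offers 0 and keeps 240.
Round 4 (the acquirer proposes): the target can get 240 next round, worth 0.71 × 240 = 170.4 now. The acquirer offers 170.4 and keeps 240 − 170.4 = 69.6.
Round 3 (the target proposes): the acquirer can get 69.6 next round, worth 0.66 × 69.6 = 45.936 now; the target offers that and keeps 194.064.
Round 2 (the acquirer proposes): the target can get 194.064 next round, worth 0.71 × 194.064 = 137.78544 now, so the acquirer offers 137.78544, keeping 102.21456.
Round 1 (the target proposes): the acquirer can get 102.21456 next round, worth 0.66 × 102.21456 = 67.4616096 now; the target offers that and keeps 172.5383904.

67.46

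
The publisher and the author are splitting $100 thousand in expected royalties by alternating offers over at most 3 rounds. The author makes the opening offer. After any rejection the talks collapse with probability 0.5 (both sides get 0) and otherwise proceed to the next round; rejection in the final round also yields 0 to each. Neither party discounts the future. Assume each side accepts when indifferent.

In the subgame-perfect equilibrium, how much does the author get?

75

Round 3 (the author proposes): rejection yields 0 for the publisher; the author offers 0 and keeps 100.
Round 2 (the publisher proposes): rejecting gives the author an expected 0.5 × 100 = 50; the publisher offers that and keeps 50.
Round 1 (the author proposes): rejecting gives the publisher an expected 0.5 × 50 = 25, so the author offers 25, keeping 75.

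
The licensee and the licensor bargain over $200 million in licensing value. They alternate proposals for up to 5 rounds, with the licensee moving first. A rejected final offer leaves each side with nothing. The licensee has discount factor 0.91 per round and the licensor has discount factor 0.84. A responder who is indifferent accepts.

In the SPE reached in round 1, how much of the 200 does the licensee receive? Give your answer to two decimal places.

173.32

Solve by backward induction from round 5.
Round 5 (the licensee proposes): rejection yields 0 for the licensor; the licensee offers 0 and keeps 200.
Round 4 (the licensor proposes): the licensee can get 200 next round, worth 0.91 × 200 = 182 now. The licensor offers 182 and keeps 200 − 182 = 18.
Round 3 (the licensee proposes): the licensor can get 18 next round, worth 0.84 × 18 = 15.12 now; the licensee offers that and keeps 184.88.
Round 2 (the licensor proposes): the licensee can get 184.88 next round, worth 0.91 × 184.88 = 168.2408 now, so the licensor offers 168.2408, keeping 31.7592.
Round 1 (the licensee proposes): the licensor can get 31.7592 next round, worth 0.84 × 31.7592 = 26.677728 now, so the licensee offers 26.677728, keeping 173.322272.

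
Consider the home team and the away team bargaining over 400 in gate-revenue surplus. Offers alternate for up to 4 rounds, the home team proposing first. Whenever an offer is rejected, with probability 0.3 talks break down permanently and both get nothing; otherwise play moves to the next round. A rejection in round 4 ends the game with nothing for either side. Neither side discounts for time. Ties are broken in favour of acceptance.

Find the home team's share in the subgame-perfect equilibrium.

178.8

Round 4 (the away team proposes): rejection yields 0 for the home team; the away team offers 0 and keeps 400.
Round 3 (the home team proposes): rejecting gives the away team an expected 0.7 × 400 = 280; the home team offers that and keeps 120.
Round 2 (the away team proposes): rejecting gives the home team an expected 0.7 × 120 = 84; the away team offers that and keeps 316.
Round 1 (the home team proposes): rejecting gives the away team an expected 0.7 × 316 = 221.2, so the home team offers 221.2, keeping 178.8.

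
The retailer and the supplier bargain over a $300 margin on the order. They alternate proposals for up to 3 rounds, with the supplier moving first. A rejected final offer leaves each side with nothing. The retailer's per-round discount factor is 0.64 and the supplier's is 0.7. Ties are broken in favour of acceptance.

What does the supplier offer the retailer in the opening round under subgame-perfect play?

Round 3 (the supplier proposes): rejection yields 0 for the retailer; the supplier offers 0 and keeps 300.
Round 2 (the retailer proposes): the supplier can get 300 next round, worth 0.7 × 300 = 210 now, so the retailer offers 210, keeping 90.
Round 1 (the supplier proposes): the retailer can get 90 next round, worth 0.64 × 90 = 57.6 now, so the supplier offers 57.6, keeping 242.4.

57.6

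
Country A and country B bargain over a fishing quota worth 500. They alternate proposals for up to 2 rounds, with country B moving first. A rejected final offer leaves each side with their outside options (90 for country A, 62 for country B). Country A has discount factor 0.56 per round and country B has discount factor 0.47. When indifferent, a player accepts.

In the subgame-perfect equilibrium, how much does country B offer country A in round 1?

245.28

Round 2 (country A proposes): country B gets 62 if talks fail, so country A offers 62 and keeps 438.
Round 1 (country B proposes): country A can get 438 next round, worth 0.56 × 438 = 245.28 now, so country B offers 245.28, keeping 254.72.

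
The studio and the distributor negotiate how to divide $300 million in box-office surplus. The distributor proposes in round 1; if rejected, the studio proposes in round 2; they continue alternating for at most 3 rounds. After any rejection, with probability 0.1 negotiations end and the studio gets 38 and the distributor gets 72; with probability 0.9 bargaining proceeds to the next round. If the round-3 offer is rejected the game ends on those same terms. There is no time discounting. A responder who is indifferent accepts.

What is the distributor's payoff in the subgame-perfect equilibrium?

244.9

Round 3 (the distributor proposes): the studio gets 38 if talks fail, so the distributor offers 38 and keeps 262.
Round 2 (the studio proposes): rejecting gives the distributor an expected 0.9 × 262 + 0.1 × 72 = 243; the studio offers that and keeps 57.
Round 1 (the distributor proposes): rejecting gives the studio an expected 0.9 × 57 + 0.1 × 38 = 55.1; the distributor offers that and keeps 244.9.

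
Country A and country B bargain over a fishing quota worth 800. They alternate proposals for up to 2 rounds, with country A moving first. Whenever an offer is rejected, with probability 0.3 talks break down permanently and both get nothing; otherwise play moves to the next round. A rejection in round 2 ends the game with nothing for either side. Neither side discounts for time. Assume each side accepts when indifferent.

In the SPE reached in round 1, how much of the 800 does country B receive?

560

Round 2 (country B proposes): rejection yields 0 for country A; country B offers 0 and keeps 800.
Round 1 (country A proposes): rejecting gives country B an expected 0.7 × 800 = 560. Country A offers 560 and keeps 800 − 560 = 240.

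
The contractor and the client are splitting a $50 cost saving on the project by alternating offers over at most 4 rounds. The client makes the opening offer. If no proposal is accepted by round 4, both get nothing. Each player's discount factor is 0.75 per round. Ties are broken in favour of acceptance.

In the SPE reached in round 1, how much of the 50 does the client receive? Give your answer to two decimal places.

19.53

Round 4 (the contractor proposes): rejection yields 0 for the client; the contractor offers 0 and keeps 50.
Round 3 (the client proposes): the contractor can get 50 next round, worth 0.75 × 50 = 37.5 now, so the client offers 37.5, keeping 12.5.
Round 2 (the contractor proposes): the client can get 12.5 next round, worth 0.75 × 12.5 = 9.375 now. The contractor offers 9.375 and keeps 50 − 9.375 = 40.625.
Round 1 (the client proposes): the contractor can get 40.625 next round, worth 0.75 × 40.625 = 30.46875 now. The client offers 30.46875 and keeps 50 − 30.46875 = 19.53125.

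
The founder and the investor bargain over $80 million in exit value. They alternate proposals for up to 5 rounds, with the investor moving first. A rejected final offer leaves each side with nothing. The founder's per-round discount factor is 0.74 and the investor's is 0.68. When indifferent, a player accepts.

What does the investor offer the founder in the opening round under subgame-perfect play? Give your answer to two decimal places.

Round 5 (the investor proposes): rejection yields 0 for the founder; the investor offers 0 and keeps 80.
Round 4 (the founder proposes): the investor can get 80 next round, worth 0.68 × 80 = 54.4 now, so the founder offers 54.4, keeping 25.6.
Round 3 (the investor proposes): the founder can get 25.6 next round, worth 0.74 × 25.6 = 18.944 now. The investor offers 18.944 and keeps 80 − 18.944 = 61.056.
Round 2 (the founder proposes): the investor can get 61.056 next round, worth 0.68 × 61.056 = 41.51808 now; the founder offers that and keeps 38.48192.
Round 1 (the investor proposes): the founder can get 38.48192 next round, worth 0.74 × 38.48192 = 28.4766208 now. The investor offers 28.4766208 and keeps 80 − 28.4766208 = 51.5233792.

28.48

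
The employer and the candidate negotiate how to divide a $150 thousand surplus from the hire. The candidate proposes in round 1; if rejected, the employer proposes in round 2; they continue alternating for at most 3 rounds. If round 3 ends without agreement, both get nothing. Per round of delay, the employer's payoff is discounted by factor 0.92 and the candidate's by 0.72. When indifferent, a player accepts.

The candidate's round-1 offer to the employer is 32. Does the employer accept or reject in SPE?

Round 3 (the candidate proposes): the employer will accept anything ≥ 0, so the candidate offers 0 and keeps 150.
Round 2 (the employer proposes): the candidate can get 150 next round, worth 0.72 × 150 = 108 now; the employer offers that and keeps 42.
So by rejecting in round 1, the employer gets 42 next round, worth 0.92 × 42 = 38.64 now.
Offer 32 < 38.64, so the employer rejects.

Reject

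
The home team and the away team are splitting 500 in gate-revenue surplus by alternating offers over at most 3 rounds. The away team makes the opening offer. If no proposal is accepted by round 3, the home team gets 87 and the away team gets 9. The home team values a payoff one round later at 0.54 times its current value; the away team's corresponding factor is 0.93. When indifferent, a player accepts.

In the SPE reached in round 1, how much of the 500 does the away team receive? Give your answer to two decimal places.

Round 3 (the away team proposes): the home team gets 87 if talks fail, so the away team offers 87 and keeps 413.
Round 2 (the home team proposes): the away team can get 413 next round, worth 0.93 × 413 = 384.09 now. The home team offers 384.09 and keeps 500 − 384.09 = 115.91.
Round 1 (the away team proposes): the home team can get 115.91 next round, worth 0.54 × 115.91 = 62.5914 now, so the away team offers 62.5914, keeping 437.4086.

437.41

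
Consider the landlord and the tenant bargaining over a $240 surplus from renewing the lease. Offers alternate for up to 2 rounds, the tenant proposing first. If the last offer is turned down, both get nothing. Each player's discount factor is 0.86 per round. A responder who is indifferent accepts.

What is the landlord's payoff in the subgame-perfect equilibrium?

206.4

Work backward from the last round.
Round 2 (the landlord proposes): the tenant will accept anything ≥ 0, so the landlord offers 0 and keeps 240.
Round 1 (the tenant proposes): the landlord can get 240 next round, worth 0.86 × 240 = 206.4 now. The tenant offers 206.4 and keeps 240 − 206.4 = 33.6.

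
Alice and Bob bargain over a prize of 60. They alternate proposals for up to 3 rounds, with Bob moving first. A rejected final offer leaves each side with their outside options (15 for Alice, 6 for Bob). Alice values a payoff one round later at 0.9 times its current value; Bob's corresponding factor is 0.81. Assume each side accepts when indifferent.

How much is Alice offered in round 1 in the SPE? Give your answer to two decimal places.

Round 3 (Bob proposes): Alice gets 15 if talks fail, so Bob offers 15 and keeps 45.
Round 2 (Alice proposes): Bob can get 45 next round, worth 0.81 × 45 = 36.45 now, so Alice offers 36.45, keeping 23.55.
Round 1 (Bob proposes): Alice can get 23.55 next round, worth 0.9 × 23.55 = 21.195 now, so Bob offers 21.195, keeping 38.805.

21.20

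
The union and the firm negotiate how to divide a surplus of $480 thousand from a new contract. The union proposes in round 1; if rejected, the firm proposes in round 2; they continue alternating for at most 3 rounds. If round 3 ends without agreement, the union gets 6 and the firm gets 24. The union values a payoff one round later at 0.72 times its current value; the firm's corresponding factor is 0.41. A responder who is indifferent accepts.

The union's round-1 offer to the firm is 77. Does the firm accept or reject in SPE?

Accept

Round 3 (the union proposes): the firm gets 24 if talks fail, so the union offers 24 and keeps 456.
Round 2 (the firm proposes): the union can get 456 next round, worth 0.72 × 456 = 328.32 now, so the firm offers 328.32, keeping 151.68.
So by rejecting in round 1, the firm gets 151.68 next round, worth 0.41 × 151.68 = 62.1888 now.
Offer 77 ≥ 62.1888, so the firm accepts.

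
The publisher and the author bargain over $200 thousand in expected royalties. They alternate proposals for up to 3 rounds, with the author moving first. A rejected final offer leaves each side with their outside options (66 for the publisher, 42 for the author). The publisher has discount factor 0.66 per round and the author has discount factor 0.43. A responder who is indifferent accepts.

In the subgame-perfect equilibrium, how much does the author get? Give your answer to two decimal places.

106.03

Round 3 (the author proposes): the publisher gets 66 if talks fail, so the author offers 66 and keeps 134.
Round 2 (the publisher proposes): the author can get 134 next round, worth 0.43 × 134 = 57.62 now. The publisher offers 57.62 and keeps 200 − 57.62 = 142.38.
Round 1 (the author proposes): the publisher can get 142.38 next round, worth 0.66 × 142.38 = 93.9708 now; the author offers that and keeps 106.0292.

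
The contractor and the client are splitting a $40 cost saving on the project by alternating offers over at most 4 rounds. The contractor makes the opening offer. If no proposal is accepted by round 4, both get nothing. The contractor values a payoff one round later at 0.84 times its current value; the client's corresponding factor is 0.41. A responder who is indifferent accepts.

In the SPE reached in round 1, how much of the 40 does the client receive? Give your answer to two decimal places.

Round 4 (the client proposes): rejection yields 0 for the contractor; the client offers 0 and keeps 40.
Round 3 (the contractor proposes): the client can get 40 next round, worth 0.41 × 40 = 16.4 now, so the contractor offers 16.4, keeping 23.6.
Round 2 (the client proposes): the contractor can get 23.6 next round, worth 0.84 × 23.6 = 19.824 now; the client offers that and keeps 20.176.
Round 1 (the contractor proposes): the client can get 20.176 next round, worth 0.41 × 20.176 = 8.27216 now; the contractor offers that and keeps 31.72784.

8.27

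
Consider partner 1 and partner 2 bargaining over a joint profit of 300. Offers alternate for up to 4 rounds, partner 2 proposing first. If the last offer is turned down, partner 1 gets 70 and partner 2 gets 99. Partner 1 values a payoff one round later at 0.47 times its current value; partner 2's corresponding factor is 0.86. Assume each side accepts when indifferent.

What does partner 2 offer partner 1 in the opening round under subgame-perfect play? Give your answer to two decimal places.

Work backward from the last round.
Round 4 (partner 1 proposes): partner 2 gets 99 if talks fail, so partner 1 offers 99 and keeps 201.
Round 3 (partner 2 proposes): partner 1 can get 201 next round, worth 0.47 × 201 = 94.47 now; partner 2 offers that and keeps 205.53.
Round 2 (partner 1 proposes): partner 2 can get 205.53 next round, worth 0.86 × 205.53 = 176.7558 now, so partner 1 offers 176.7558, keeping 123.2442.
Round 1 (partner 2 proposes): partner 1 can get 123.2442 next round, worth 0.47 × 123.2442 = 57.924774 now. Partner 2 offers 57.924774 and keeps 300 − 57.924774 = 242.075226.

57.92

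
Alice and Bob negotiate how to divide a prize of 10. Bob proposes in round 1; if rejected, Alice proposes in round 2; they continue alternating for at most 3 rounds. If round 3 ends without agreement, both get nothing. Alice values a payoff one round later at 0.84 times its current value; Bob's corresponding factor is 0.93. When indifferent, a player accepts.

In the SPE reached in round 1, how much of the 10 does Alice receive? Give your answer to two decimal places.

Round 3 (Bob proposes): Alice will accept anything ≥ 0, so Bob offers 0 and keeps 10.
Round 2 (Alice proposes): Bob can get 10 next round, worth 0.93 × 10 = 9.3 now. Alice offers 9.3 and keeps 10 − 9.3 = 0.7.
Round 1 (Bob proposes): Alice can get 0.7 next round, worth 0.84 × 0.7 = 0.588 now. Bob offers 0.588 and keeps 10 − 0.588 = 9.412.

0.59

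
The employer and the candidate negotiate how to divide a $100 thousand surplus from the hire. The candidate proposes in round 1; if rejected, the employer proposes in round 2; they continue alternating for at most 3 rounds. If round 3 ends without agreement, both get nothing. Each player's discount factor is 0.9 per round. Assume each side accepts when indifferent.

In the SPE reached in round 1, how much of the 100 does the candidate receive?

Round 3 (the candidate proposes): the employer will accept anything ≥ 0, so the candidate offers 0 and keeps 100.
Round 2 (the employer proposes): the candidate can get 100 next round, worth 0.9 × 100 = 90 now. The employer offers 90 and keeps 100 − 90 = 10.
Round 1 (the candidate proposes): the employer can get 10 next round, worth 0.9 × 10 = 9 now, so the candidate offers 9, keeping 91.

91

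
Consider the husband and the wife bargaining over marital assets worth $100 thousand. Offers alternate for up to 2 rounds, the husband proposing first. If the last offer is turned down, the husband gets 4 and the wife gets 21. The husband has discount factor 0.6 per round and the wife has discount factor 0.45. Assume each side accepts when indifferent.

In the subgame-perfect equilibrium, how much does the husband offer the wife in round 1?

Round 2 (the wife proposes): the husband gets 4 if talks fail, so the wife offers 4 and keeps 96.
Round 1 (the husband proposes): the wife can get 96 next round, worth 0.45 × 96 = 43.2 now; the husband offers that and keeps 56.8.

43.2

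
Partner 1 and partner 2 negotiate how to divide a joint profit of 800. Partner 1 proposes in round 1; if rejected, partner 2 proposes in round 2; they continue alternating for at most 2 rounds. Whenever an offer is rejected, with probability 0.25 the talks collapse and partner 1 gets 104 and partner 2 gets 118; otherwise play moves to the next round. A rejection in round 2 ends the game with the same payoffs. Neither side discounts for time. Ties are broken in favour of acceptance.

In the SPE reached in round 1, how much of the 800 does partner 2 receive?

551.5

Round 2 (partner 2 proposes): partner 1 gets 104 if talks fail, so partner 2 offers 104 and keeps 696.
Round 1 (partner 1 proposes): rejecting gives partner 2 an expected 0.75 × 696 + 0.25 × 118 = 551.5, so partner 1 offers 551.5, keeping 248.5.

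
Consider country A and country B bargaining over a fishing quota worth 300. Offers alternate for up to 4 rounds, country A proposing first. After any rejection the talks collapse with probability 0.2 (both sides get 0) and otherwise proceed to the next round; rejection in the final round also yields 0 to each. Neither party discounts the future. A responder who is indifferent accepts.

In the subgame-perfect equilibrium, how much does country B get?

Round 4 (country B proposes): country A will accept anything ≥ 0, so country B offers 0 and keeps 300.
Round 3 (country A proposes): rejecting gives country B an expected 0.8 × 300 = 240. Country A offers 240 and keeps 300 − 240 = 60.
Round 2 (country B proposes): rejecting gives country A an expected 0.8 × 60 = 48; country B offers that and keeps 252.
Round 1 (country A proposes): rejecting gives country B an expected 0.8 × 252 = 201.6, so country A offers 201.6, keeping 98.4.

201.6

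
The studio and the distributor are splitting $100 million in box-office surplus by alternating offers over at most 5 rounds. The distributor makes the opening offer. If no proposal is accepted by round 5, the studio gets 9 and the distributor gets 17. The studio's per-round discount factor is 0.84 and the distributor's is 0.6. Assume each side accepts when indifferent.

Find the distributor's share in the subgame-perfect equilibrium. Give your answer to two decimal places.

47.18

Round 5 (the distributor proposes): the studio gets 9 if talks fail, so the distributor offers 9 and keeps 91.
Round 4 (the studio proposes): the distributor can get 91 next round, worth 0.6 × 91 = 54.6 now. The studio offers 54.6 and keeps 100 − 54.6 = 45.4.
Round 3 (the distributor proposes): the studio can get 45.4 next round, worth 0.84 × 45.4 = 38.136 now; the distributor offers that and keeps 61.864.
Round 2 (the studio proposes): the distributor can get 61.864 next round, worth 0.6 × 61.864 = 37.1184 now, so the studio offers 37.1184, keeping 62.8816.
Round 1 (the distributor proposes): the studio can get 62.8816 next round, worth 0.84 × 62.8816 = 52.820544 now. The distributor offers 52.820544 and keeps 100 − 52.820544 = 47.179456.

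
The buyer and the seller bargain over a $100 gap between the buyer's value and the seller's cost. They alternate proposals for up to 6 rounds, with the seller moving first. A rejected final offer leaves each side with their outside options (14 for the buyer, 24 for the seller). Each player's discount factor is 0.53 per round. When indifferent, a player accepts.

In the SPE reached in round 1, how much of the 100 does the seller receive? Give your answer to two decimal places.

Solve by backward induction from round 6.
Round 6 (the buyer proposes): the seller gets 24 if talks fail, so the buyer offers 24 and keeps 76.
Round 5 (the seller proposes): the buyer can get 76 next round, worth 0.53 × 76 = 40.28 now; the seller offers that and keeps 59.72.
Round 4 (the buyer proposes): the seller can get 59.72 next round, worth 0.53 × 59.72 = 31.6516 now. The buyer offers 31.6516 and keeps 100 − 31.6516 = 68.3484.
Round 3 (the seller proposes): the buyer can get 68.3484 next round, worth 0.53 × 68.3484 = 36.224652 now. The seller offers 36.224652 and keeps 100 − 36.224652 = 63.775348.
Round 2 (the buyer proposes): the seller can get 63.775348 next round, worth 0.53 × 63.775348 = 33.80093444 now. The buyer offers 33.80093444 and keeps 100 − 33.80093444 = 66.19906556.
Round 1 (the seller proposes): the buyer can get 66.19906556 next round, worth 0.53 × 66.19906556 = 35.0855047468 now, so the seller offers 35.0855047468, keeping 64.9144952532.

64.91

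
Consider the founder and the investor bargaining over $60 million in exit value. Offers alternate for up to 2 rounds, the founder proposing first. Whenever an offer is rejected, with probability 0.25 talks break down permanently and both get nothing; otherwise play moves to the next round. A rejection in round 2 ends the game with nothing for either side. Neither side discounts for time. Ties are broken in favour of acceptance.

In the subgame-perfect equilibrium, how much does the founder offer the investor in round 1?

By backward induction:
Round 2 (the investor proposes): rejection yields 0 for the founder; the investor offers 0 and keeps 60.
Round 1 (the founder proposes): rejecting gives the investor an expected 0.75 × 60 = 45. The founder offers 45 and keeps 60 − 45 = 15.

45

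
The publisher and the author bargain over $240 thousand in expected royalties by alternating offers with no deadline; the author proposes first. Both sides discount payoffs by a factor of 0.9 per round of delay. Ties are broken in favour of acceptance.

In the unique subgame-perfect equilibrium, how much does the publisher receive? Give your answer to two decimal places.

In a stationary SPE each proposer offers the other exactly their discounted continuation value.
If the author keeps x when proposing and the publisher keeps y when proposing, then x = 240 − 0.9y and y = 240 − 0.9x.
Solving: x = 240(1 − 0.9) / (1 − 0.9·0.9) = 24 / 0.19 ≈ 126.3158.
The publisher gets 240 − 126.3158 ≈ 113.6842.

113.68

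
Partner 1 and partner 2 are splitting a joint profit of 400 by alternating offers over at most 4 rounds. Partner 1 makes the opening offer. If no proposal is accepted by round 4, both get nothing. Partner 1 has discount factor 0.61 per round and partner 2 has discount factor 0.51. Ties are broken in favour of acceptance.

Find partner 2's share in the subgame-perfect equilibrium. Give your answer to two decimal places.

Work backward from the last round.
Round 4 (partner 2 proposes): rejection yields 0 for partner 1; partner 2 offers 0 and keeps 400.
Round 3 (partner 1 proposes): partner 2 can get 400 next round, worth 0.51 × 400 = 204 now, so partner 1 offers 204, keeping 196.
Round 2 (partner 2 proposes): partner 1 can get 196 next round, worth 0.61 × 196 = 119.56 now; partner 2 offers that and keeps 280.44.
Round 1 (partner 1 proposes): partner 2 can get 280.44 next round, worth 0.51 × 280.44 = 143.0244 now; partner 1 offers that and keeps 256.9756.

143.02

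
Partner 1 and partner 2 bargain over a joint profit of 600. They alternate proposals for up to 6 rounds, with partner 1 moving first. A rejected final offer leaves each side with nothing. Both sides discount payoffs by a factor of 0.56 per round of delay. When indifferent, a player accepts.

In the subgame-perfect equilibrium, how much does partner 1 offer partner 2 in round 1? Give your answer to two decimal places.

227.25

Round 6 (partner 2 proposes): rejection yields 0 for partner 1; partner 2 offers 0 and keeps 600.
Round 5 (partner 1 proposes): partner 2 can get 600 next round, worth 0.56 × 600 = 336 now; partner 1 offers that and keeps 264.
Round 4 (partner 2 proposes): partner 1 can get 264 next round, worth 0.56 × 264 = 147.84 now. Partner 2 offers 147.84 and keeps 600 − 147.84 = 452.16.
Round 3 (partner 1 proposes): partner 2 can get 452.16 next round, worth 0.56 × 452.16 = 253.2096 now; partner 1 offers that and keeps 346.7904.
Round 2 (partner 2 proposes): partner 1 can get 346.7904 next round, worth 0.56 × 346.7904 = 194.202624 now, so partner 2 offers 194.202624, keeping 405.797376.
Round 1 (partner 1 proposes): partner 2 can get 405.797376 next round, worth 0.56 × 405.797376 = 227.24653056 now. Partner 1 offers 227.24653056 and keeps 600 − 227.24653056 = 372.75346944.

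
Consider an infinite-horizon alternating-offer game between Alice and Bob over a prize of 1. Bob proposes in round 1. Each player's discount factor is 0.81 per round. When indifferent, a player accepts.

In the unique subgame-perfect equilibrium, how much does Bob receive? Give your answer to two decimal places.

Let x be Bob's share when Bob proposes and y be Alice's share when Alice proposes.
Alice accepts iff offered ≥ 0.81·y, so x = 1 − 0.81y. Symmetrically y = 1 − 0.81x.
Substituting: x = 1 − 0.81(1 − 0.81x), giving x(1 − 0.81·0.81) = 1(1 − 0.81).
So x = 1 × 0.19 / 0.3439 ≈ 0.5525, and Alice receives 1 − x ≈ 0.4475.

0.55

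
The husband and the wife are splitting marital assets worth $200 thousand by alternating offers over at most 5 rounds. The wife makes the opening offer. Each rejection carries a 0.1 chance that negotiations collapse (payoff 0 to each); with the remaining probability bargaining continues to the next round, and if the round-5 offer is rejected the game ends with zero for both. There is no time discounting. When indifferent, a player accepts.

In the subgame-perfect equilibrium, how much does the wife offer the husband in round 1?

By backward induction:
Round 5 (the wife proposes): rejection yields 0 for the husband; the wife offers 0 and keeps 200.
Round 4 (the husband proposes): rejecting gives the wife an expected 0.9 × 200 = 180. The husband offers 180 and keeps 200 − 180 = 20.
Round 3 (the wife proposes): rejecting gives the husband an expected 0.9 × 20 = 18; the wife offers that and keeps 182.
Round 2 (the husband proposes): rejecting gives the wife an expected 0.9 × 182 = 163.8. The husband offers 163.8 and keeps 200 − 163.8 = 36.2.
Round 1 (the wife proposes): rejecting gives the husband an expected 0.9 × 36.2 = 32.58; the wife offers that and keeps 167.42.

32.58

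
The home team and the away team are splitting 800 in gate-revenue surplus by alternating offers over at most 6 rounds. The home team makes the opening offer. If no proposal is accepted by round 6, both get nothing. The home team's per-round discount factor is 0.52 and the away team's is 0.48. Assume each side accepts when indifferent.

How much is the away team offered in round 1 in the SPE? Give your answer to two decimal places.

Round 6 (the away team proposes): rejection yields 0 for the home team; the away team offers 0 and keeps 800.
Round 5 (the home team proposes): the away team can get 800 next round, worth 0.48 × 800 = 384 now. The home team offers 384 and keeps 800 − 384 = 416.
Round 4 (the away team proposes): the home team can get 416 next round, worth 0.52 × 416 = 216.32 now. The away team offers 216.32 and keeps 800 − 216.32 = 583.68.
Round 3 (the home team proposes): the away team can get 583.68 next round, worth 0.48 × 583.68 = 280.1664 now, so the home team offers 280.1664, keeping 519.8336.
Round 2 (the away team proposes): the home team can get 519.8336 next round, worth 0.52 × 519.8336 = 270.313472 now; the away team offers that and keeps 529.686528.
Round 1 (the home team proposes): the away team can get 529.686528 next round, worth 0.48 × 529.686528 = 254.24953344 now; the home team offers that and keeps 545.75046656.

254.25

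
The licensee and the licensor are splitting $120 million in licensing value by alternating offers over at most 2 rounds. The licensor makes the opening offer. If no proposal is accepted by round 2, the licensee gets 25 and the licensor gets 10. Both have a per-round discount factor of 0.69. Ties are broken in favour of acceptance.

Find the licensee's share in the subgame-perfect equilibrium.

75.9

Round 2 (the licensee proposes): the licensor gets 10 if talks fail, so the licensee offers 10 and keeps 110.
Round 1 (the licensor proposes): the licensee can get 110 next round, worth 0.69 × 110 = 75.9 now; the licensor offers that and keeps 44.1.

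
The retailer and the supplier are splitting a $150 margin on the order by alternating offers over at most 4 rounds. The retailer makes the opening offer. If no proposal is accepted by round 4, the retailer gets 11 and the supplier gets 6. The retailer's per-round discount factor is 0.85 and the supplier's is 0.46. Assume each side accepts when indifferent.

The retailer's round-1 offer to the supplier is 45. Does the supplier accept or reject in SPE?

Accept

Round 4 (the supplier proposes): the retailer gets 11 if talks fail, so the supplier offers 11 and keeps 139.
Round 3 (the retailer proposes): the supplier can get 139 next round, worth 0.46 × 139 = 63.94 now, so the retailer offers 63.94, keeping 86.06.
Round 2 (the supplier proposes): the retailer can get 86.06 next round, worth 0.85 × 86.06 = 73.151 now. The supplier offers 73.151 and keeps 150 − 73.151 = 76.849.
So by rejecting in round 1, the supplier gets 76.849 next round, worth 0.46 × 76.849 = 35.35054 now.
Offer 45 ≥ 35.35054, so the supplier accepts.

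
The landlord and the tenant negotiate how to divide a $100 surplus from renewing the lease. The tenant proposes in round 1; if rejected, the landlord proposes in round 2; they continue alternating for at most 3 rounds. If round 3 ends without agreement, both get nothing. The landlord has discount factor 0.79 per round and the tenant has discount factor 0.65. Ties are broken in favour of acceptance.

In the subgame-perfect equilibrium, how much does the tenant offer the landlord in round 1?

27.65

Solve by backward induction from round 3.
Round 3 (the tenant proposes): the landlord will accept anything ≥ 0, so the tenant offers 0 and keeps 100.
Round 2 (the landlord proposes): the tenant can get 100 next round, worth 0.65 × 100 = 65 now; the landlord offers that and keeps 35.
Round 1 (the tenant proposes): the landlord can get 35 next round, worth 0.79 × 35 = 27.65 now, so the tenant offers 27.65, keeping 72.35.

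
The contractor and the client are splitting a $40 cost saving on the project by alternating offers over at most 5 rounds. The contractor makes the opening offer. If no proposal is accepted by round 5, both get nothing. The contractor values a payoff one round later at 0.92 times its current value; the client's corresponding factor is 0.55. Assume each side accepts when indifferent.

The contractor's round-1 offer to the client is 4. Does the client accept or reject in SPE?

Round 5 (the contractor proposes): the client will accept anything ≥ 0, so the contractor offers 0 and keeps 40.
Round 4 (the client proposes): the contractor can get 40 next round, worth 0.92 × 40 = 36.8 now; the client offers that and keeps 3.2.
Round 3 (the contractor proposes): the client can get 3.2 next round, worth 0.55 × 3.2 = 1.76 now. The contractor offers 1.76 and keeps 40 − 1.76 = 38.24.
Round 2 (the client proposes): the contractor can get 38.24 next round, worth 0.92 × 38.24 = 35.1808 now. The client offers 35.1808 and keeps 40 − 35.1808 = 4.8192.
So by rejecting in round 1, the client gets 4.8192 next round, worth 0.55 × 4.8192 = 2.65056 now.
Offer 4 ≥ 2.65056, so the client accepts.

Accept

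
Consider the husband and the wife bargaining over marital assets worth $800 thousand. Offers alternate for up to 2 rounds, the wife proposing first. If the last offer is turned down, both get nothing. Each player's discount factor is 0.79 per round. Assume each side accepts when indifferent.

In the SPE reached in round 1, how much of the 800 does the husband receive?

632

Round 2 (the husband proposes): rejection yields 0 for the wife; the husband offers 0 and keeps 800.
Round 1 (the wife proposes): the husband can get 800 next round, worth 0.79 × 800 = 632 now. The wife offers 632 and keeps 800 − 632 = 168.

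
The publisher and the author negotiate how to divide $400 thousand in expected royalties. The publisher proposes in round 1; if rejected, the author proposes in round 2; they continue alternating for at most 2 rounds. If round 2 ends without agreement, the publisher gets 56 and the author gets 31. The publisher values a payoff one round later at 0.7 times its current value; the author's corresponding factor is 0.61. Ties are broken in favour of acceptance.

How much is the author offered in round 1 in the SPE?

Round 2 (the author proposes): the publisher gets 56 if talks fail, so the author offers 56 and keeps 344.
Round 1 (the publisher proposes): the author can get 344 next round, worth 0.61 × 344 = 209.84 now; the publisher offers that and keeps 190.16.

209.84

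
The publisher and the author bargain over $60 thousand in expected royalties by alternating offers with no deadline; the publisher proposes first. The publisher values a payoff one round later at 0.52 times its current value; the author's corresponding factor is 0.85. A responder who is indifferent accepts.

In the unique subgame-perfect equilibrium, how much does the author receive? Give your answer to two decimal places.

When the publisher proposes, the author accepts any offer worth at least 0.85 times what the author would get by proposing next round; and vice versa.
This gives x = 60 − 0.85y and y = 60 − 0.52x, where x and y are each side's share when it proposes.
Hence (1 − 0.85·0.52)x = 60(1 − 0.85), i.e. 0.558·x = 9.
x ≈ 16.1290; the author's share is 60 − x ≈ 43.8710.

43.87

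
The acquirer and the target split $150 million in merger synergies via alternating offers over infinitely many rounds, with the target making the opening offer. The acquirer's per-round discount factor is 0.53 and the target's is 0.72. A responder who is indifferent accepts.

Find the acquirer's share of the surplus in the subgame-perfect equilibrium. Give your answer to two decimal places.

36.00

Let x be the target's share when the target proposes and y be the acquirer's share when the acquirer proposes.
The acquirer accepts iff offered ≥ 0.53·y, so x = 150 − 0.53y. Symmetrically y = 150 − 0.72x.
Substituting: x = 150 − 0.53(150 − 0.72x), giving x(1 − 0.72·0.53) = 150(1 − 0.53).
So x = 150 × 0.47 / 0.6184 ≈ 114.0039, and the acquirer receives 150 − x ≈ 35.9961.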